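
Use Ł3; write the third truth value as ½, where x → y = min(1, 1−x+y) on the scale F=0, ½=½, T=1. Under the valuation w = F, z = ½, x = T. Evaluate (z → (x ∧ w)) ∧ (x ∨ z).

½

x ∧ w = T ∧ F = F
z → (x ∧ w) = ½ → F = ½
x ∨ z = T ∨ ½ = T
(z → (x ∧ w)) ∧ (x ∨ z) = ½ ∧ T = ½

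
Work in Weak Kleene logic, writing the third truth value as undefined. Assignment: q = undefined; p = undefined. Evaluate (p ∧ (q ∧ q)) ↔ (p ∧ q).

q ∧ q = undefined ∧ undefined = undefined
p ∧ (q ∧ q) = undefined ∧ undefined = undefined
p ∧ q = undefined ∧ undefined = undefined
(p ∧ (q ∧ q)) ↔ (p ∧ q) = undefined ↔ undefined = undefined

undefined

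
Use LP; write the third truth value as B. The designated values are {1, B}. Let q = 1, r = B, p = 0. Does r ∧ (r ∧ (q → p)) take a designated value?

q → p = 1 → 0 = 0
r ∧ (q → p) = B ∧ 0 = 0
r ∧ (r ∧ (q → p)) = B ∧ 0 = 0
0 ∉ {1, B}.

No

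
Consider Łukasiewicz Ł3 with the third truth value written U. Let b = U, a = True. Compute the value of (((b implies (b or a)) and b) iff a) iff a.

U

b or a = U or True = True
b implies (b or a) = U implies True = True  [min(1, 1−½+1)]
(b implies (b or a)) and b = True and U = U
((b implies (b or a)) and b) iff a = U iff True = U
(((b implies (b or a)) and b) iff a) iff a = U iff True = U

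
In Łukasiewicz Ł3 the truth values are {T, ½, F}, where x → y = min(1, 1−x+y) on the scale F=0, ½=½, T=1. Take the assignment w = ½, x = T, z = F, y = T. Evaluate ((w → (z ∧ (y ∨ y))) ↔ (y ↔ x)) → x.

y ∨ y = T ∨ T = T
z ∧ (y ∨ y) = F ∧ T = F
w → (z ∧ (y ∨ y)) = ½ → F = ½  [min(1, 1−½+0)]
y ↔ x = T ↔ T = T
(w → (z ∧ (y ∨ y))) ↔ (y ↔ x) = ½ ↔ T = ½
((w → (z ∧ (y ∨ y))) ↔ (y ↔ x)) → x = ½ → T = T

T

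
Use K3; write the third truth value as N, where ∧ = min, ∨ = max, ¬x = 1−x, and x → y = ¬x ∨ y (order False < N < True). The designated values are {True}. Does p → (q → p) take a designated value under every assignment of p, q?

Countermodel: p=N, q=True gives N, which is not designated.

No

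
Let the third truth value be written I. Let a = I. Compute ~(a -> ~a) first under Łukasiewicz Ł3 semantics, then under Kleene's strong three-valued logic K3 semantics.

In Łukasiewicz Ł3: ~a = ~I = I
a -> ~a = I -> I = ⊤
~(a -> ~a) = ~⊤ = ⊥
In Kleene's strong three-valued logic K3: ~a = ~I = I
a -> ~a = I -> I = I  [~I | I]
~(a -> ~a) = ~I = I
They differ because Łukasiewicz Ł3 and Kleene's strong three-valued logic K3 treat I differently under implication.

⊥; I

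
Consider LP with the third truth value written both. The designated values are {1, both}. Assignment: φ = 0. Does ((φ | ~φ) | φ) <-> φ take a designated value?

No

~φ = ~0 = 1
φ | ~φ = 0 | 1 = 1
(φ | ~φ) | φ = 1 | 0 = 1
((φ | ~φ) | φ) <-> φ = 1 <-> 0 = 0
0 ∉ {1, both}.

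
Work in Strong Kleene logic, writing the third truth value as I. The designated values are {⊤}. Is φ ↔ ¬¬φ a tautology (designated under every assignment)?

No

Countermodel: φ=I gives I, which is not designated.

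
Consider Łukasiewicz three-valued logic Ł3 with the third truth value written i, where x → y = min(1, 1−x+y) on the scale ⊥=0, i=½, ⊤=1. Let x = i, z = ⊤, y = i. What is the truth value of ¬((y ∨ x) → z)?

⊥

y ∨ x = i ∨ i = i
(y ∨ x) → z = i → ⊤ = ⊤  [min(1, 1−½+1)]
¬((y ∨ x) → z) = ¬⊤ = ⊥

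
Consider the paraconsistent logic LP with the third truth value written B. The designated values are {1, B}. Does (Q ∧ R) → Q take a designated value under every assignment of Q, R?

Every assignment of Q, R over {1, B, 0} gives a value in {1, B}.
In particular, with Q=B, R=B: (Q ∧ R) → Q = B.

Yes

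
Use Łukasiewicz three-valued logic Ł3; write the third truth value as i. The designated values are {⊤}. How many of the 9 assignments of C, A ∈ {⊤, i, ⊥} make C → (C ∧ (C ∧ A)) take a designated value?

Of the 9 assignments, 6 give a value in {⊤}.

6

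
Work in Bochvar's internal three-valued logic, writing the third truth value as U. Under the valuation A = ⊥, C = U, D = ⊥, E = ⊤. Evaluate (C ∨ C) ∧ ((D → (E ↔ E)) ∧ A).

U

C ∨ C = U ∨ U = U
E ↔ E = ⊤ ↔ ⊤ = ⊤
D → (E ↔ E) = ⊥ → ⊤ = ⊤
(D → (E ↔ E)) ∧ A = ⊤ ∧ ⊥ = ⊥
(C ∨ C) ∧ ((D → (E ↔ E)) ∧ A) = U ∧ ⊥ = U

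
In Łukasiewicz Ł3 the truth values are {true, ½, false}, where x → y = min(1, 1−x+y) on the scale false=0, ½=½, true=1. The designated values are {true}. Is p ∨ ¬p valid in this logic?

No

Countermodel: p=½ gives ½, which is not designated.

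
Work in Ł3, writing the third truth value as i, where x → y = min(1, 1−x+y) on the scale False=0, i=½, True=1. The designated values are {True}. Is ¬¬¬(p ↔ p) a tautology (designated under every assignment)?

No

Countermodel: p=True gives False, which is not designated.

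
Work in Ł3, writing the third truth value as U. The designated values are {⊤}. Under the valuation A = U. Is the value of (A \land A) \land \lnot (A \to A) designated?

No

A \land A = U \land U = U
A \to A = U \to U = ⊤  [min(1, 1−½+½)]
\lnot (A \to A) = \lnot ⊤ = ⊥
(A \land A) \land \lnot (A \to A) = U \land ⊥ = ⊥
⊥ ∉ {⊤}.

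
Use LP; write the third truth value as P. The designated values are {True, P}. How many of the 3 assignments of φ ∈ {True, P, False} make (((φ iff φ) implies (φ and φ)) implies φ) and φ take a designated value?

2

φ=True: True ✓
φ=P: P ✓
φ=False: False ·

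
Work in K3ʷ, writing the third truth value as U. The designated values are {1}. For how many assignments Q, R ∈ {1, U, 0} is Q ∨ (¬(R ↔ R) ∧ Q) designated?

Designated under: (Q=1, R=1); (Q=1, R=0).

2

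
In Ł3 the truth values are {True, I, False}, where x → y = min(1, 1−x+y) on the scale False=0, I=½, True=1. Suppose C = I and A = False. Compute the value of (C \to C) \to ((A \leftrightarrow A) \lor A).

C \to C = I \to I = True
A \leftrightarrow A = False \leftrightarrow False = True
(A \leftrightarrow A) \lor A = True \lor False = True
(C \to C) \to ((A \leftrightarrow A) \lor A) = True \to True = True

True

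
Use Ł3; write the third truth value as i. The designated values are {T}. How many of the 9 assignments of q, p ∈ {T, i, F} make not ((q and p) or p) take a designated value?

3

Designated under: (q=T, p=F); (q=i, p=F); (q=F, p=F).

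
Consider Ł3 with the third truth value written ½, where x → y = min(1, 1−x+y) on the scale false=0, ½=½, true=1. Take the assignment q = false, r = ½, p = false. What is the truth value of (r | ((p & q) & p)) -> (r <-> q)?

true

p & q = false & false = false
(p & q) & p = false & false = false
r | ((p & q) & p) = ½ | false = ½
r <-> q = ½ <-> false = ½  [1 − |½−0|]
(r | ((p & q) & p)) -> (r <-> q) = ½ -> ½ = true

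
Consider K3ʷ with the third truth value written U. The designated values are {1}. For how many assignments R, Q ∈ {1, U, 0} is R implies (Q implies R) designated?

Designated under: (R=1, Q=1); (R=1, Q=0); (R=0, Q=1); (R=0, Q=0).

4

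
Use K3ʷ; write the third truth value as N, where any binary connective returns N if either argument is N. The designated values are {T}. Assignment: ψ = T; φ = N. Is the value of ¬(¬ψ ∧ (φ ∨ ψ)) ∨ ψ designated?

¬ψ = ¬T = F
φ ∨ ψ = N ∨ T = N
¬ψ ∧ (φ ∨ ψ) = F ∧ N = N
¬(¬ψ ∧ (φ ∨ ψ)) = ¬N = N
¬(¬ψ ∧ (φ ∨ ψ)) ∨ ψ = N ∨ T = N
N ∉ {T}.

No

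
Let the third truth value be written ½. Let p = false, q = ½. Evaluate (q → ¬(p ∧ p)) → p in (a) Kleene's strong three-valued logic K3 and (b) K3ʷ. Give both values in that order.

In Kleene's strong three-valued logic K3: p ∧ p = false ∧ false = false
¬(p ∧ p) = ¬false = true
q → ¬(p ∧ p) = ½ → true = true  [¬½ ∨ true]
(q → ¬(p ∧ p)) → p = true → false = false
In K3ʷ: p ∧ p = false ∧ false = false
¬(p ∧ p) = ¬false = true
q → ¬(p ∧ p) = ½ → true = ½  [any arg is the third value ⇒ result is the third value]
(q → ¬(p ∧ p)) → p = ½ → false = ½
They differ because Kleene's strong three-valued logic K3 and K3ʷ treat ½ differently under the binary connectives.

false; ½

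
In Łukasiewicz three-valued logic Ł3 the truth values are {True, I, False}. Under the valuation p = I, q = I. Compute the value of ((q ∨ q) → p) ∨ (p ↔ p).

True

q ∨ q = I ∨ I = I
(q ∨ q) → p = I → I = True  [min(1, 1−½+½)]
p ↔ p = I ↔ I = True
((q ∨ q) → p) ∨ (p ↔ p) = True ∨ True = True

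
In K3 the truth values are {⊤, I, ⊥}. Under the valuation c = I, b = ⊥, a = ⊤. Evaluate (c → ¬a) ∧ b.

⊥

¬a = ¬⊤ = ⊥
c → ¬a = I → ⊥ = I  [¬I ∨ ⊥]
(c → ¬a) ∧ b = I ∧ ⊥ = ⊥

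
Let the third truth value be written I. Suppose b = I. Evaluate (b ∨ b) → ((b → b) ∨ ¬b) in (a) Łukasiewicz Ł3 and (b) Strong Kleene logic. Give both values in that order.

true; I

In Łukasiewicz Ł3: b ∨ b = I ∨ I = I
b → b = I → I = true  [min(1, 1−½+½)]
¬b = ¬I = I
(b → b) ∨ ¬b = true ∨ I = true
(b ∨ b) → ((b → b) ∨ ¬b) = I → true = true
In Strong Kleene logic: b ∨ b = I ∨ I = I
b → b = I → I = I  [¬I ∨ I]
¬b = ¬I = I
(b → b) ∨ ¬b = I ∨ I = I
(b ∨ b) → ((b → b) ∨ ¬b) = I → I = I
They differ because Łukasiewicz Ł3 and Strong Kleene logic treat I differently under implication.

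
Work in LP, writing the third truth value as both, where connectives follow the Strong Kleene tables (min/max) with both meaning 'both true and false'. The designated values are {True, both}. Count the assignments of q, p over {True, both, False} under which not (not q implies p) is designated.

Designated under: (q=both, p=both); (q=both, p=False); (q=False, p=both); (q=False, p=False).

4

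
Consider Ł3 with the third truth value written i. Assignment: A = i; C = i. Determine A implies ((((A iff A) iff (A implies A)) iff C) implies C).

True

A iff A = i iff i = True  [1 − |½−½|]
A implies A = i implies i = True
(A iff A) iff (A implies A) = True iff True = True
((A iff A) iff (A implies A)) iff C = True iff i = i
(((A iff A) iff (A implies A)) iff C) implies C = i implies i = True
A implies ((((A iff A) iff (A implies A)) iff C) implies C) = i implies True = True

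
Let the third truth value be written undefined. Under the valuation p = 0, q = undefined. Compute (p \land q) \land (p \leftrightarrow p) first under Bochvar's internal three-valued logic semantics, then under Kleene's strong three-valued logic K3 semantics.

In Bochvar's internal three-valued logic: p \land q = 0 \land undefined = undefined
p \leftrightarrow p = 0 \leftrightarrow 0 = 1
(p \land q) \land (p \leftrightarrow p) = undefined \land 1 = undefined
In Kleene's strong three-valued logic K3: p \land q = 0 \land undefined = 0
p \leftrightarrow p = 0 \leftrightarrow 0 = 1
(p \land q) \land (p \leftrightarrow p) = 0 \land 1 = 0
They differ because Bochvar's internal three-valued logic and Kleene's strong three-valued logic K3 treat undefined differently under the binary connectives.

undefined; 0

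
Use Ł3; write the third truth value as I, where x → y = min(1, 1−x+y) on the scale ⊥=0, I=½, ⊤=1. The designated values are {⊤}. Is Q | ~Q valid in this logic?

No

Countermodel: Q=I gives I, which is not designated.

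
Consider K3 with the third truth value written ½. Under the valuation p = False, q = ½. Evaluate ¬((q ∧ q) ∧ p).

q ∧ q = ½ ∧ ½ = ½
(q ∧ q) ∧ p = ½ ∧ False = False
¬((q ∧ q) ∧ p) = ¬False = True

True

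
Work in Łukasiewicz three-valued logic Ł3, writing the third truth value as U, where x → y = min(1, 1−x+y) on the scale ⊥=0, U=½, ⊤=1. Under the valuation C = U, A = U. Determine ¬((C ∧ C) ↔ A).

⊥

C ∧ C = U ∧ U = U
(C ∧ C) ↔ A = U ↔ U = ⊤  [1 − |½−½|]
¬((C ∧ C) ↔ A) = ¬⊤ = ⊥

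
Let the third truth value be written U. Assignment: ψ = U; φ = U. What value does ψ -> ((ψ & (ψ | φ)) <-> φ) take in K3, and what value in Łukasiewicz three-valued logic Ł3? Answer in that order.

U; T

In K3: ψ | φ = U | U = U
ψ & (ψ | φ) = U & U = U
(ψ & (ψ | φ)) <-> φ = U <-> U = U
ψ -> ((ψ & (ψ | φ)) <-> φ) = U -> U = U  [~U | U]
In Łukasiewicz three-valued logic Ł3: ψ | φ = U | U = U
ψ & (ψ | φ) = U & U = U
(ψ & (ψ | φ)) <-> φ = U <-> U = T
ψ -> ((ψ & (ψ | φ)) <-> φ) = U -> T = T
They differ because K3 and Łukasiewicz three-valued logic Ł3 treat U differently under implication.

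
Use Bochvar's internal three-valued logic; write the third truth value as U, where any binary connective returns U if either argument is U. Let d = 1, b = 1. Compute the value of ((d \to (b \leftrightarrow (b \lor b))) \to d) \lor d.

b \lor b = 1 \lor 1 = 1
b \leftrightarrow (b \lor b) = 1 \leftrightarrow 1 = 1
d \to (b \leftrightarrow (b \lor b)) = 1 \to 1 = 1
(d \to (b \leftrightarrow (b \lor b))) \to d = 1 \to 1 = 1
((d \to (b \leftrightarrow (b \lor b))) \to d) \lor d = 1 \lor 1 = 1

1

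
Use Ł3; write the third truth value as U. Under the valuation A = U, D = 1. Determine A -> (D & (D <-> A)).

1

D <-> A = 1 <-> U = U
D & (D <-> A) = 1 & U = U
A -> (D & (D <-> A)) = U -> U = 1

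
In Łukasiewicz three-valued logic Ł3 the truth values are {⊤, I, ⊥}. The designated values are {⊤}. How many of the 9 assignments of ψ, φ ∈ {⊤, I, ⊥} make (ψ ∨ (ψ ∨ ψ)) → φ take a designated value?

Of the 9 assignments, 6 give a value in {⊤}.

6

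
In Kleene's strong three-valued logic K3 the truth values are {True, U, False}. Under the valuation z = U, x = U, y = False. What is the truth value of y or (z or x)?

U

z or x = U or U = U
y or (z or x) = False or U = U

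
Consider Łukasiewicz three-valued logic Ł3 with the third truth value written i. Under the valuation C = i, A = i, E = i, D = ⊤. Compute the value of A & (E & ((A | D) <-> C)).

A | D = i | ⊤ = ⊤
(A | D) <-> C = ⊤ <-> i = i  [1 − |1−½|]
E & ((A | D) <-> C) = i & i = i
A & (E & ((A | D) <-> C)) = i & i = i

i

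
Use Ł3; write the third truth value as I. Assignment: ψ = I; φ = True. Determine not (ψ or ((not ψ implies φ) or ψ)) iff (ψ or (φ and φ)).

False

not ψ = not I = I
not ψ implies φ = I implies True = True  [min(1, 1−½+1)]
(not ψ implies φ) or ψ = True or I = True
ψ or ((not ψ implies φ) or ψ) = I or True = True
not (ψ or ((not ψ implies φ) or ψ)) = not True = False
φ and φ = True and True = True
ψ or (φ and φ) = I or True = True
not (ψ or ((not ψ implies φ) or ψ)) iff (ψ or (φ and φ)) = False iff True = False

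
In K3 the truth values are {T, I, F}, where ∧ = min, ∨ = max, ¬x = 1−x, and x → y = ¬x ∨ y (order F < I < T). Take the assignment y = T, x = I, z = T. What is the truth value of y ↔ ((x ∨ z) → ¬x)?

I

x ∨ z = I ∨ T = T
¬x = ¬I = I
(x ∨ z) → ¬x = T → I = I  [¬T ∨ I]
y ↔ ((x ∨ z) → ¬x) = T ↔ I = I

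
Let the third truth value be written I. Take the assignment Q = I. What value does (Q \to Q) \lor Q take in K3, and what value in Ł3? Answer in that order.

I; true

In K3: Q \to Q = I \to I = I  [\lnot I \lor I]
(Q \to Q) \lor Q = I \lor I = I
In Ł3: Q \to Q = I \to I = true  [min(1, 1−½+½)]
(Q \to Q) \lor Q = true \lor I = true
They differ because K3 and Ł3 treat I differently under implication.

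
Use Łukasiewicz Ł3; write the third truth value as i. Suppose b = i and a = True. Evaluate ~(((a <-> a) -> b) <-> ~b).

False

a <-> a = True <-> True = True
(a <-> a) -> b = True -> i = i
~b = ~i = i
((a <-> a) -> b) <-> ~b = i <-> i = True
~(((a <-> a) -> b) <-> ~b) = ~True = False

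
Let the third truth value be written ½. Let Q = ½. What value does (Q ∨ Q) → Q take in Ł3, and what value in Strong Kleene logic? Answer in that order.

In Ł3: Q ∨ Q = ½ ∨ ½ = ½
(Q ∨ Q) → Q = ½ → ½ = ⊤  [min(1, 1−½+½)]
In Strong Kleene logic: Q ∨ Q = ½ ∨ ½ = ½
(Q ∨ Q) → Q = ½ → ½ = ½
They differ because Ł3 and Strong Kleene logic treat ½ differently under implication.

⊤; ½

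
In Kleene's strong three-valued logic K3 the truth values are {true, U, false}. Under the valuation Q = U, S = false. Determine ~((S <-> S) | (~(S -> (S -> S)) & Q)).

S <-> S = false <-> false = true
S -> S = false -> false = true
S -> (S -> S) = false -> true = true
~(S -> (S -> S)) = ~true = false
~(S -> (S -> S)) & Q = false & U = false
(S <-> S) | (~(S -> (S -> S)) & Q) = true | false = true
~((S <-> S) | (~(S -> (S -> S)) & Q)) = ~true = false

false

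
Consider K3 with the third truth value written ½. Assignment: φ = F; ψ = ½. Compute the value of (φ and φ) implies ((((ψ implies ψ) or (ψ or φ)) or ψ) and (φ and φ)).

φ and φ = F and F = F
ψ implies ψ = ½ implies ½ = ½  [not ½ or ½]
ψ or φ = ½ or F = ½
(ψ implies ψ) or (ψ or φ) = ½ or ½ = ½
((ψ implies ψ) or (ψ or φ)) or ψ = ½ or ½ = ½
φ and φ = F and F = F
(((ψ implies ψ) or (ψ or φ)) or ψ) and (φ and φ) = ½ and F = F
(φ and φ) implies ((((ψ implies ψ) or (ψ or φ)) or ψ) and (φ and φ)) = F implies F = T

T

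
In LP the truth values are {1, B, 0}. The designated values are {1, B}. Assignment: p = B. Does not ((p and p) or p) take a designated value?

Yes

p and p = B and B = B
(p and p) or p = B or B = B
not ((p and p) or p) = not B = B
B ∈ {1, B}.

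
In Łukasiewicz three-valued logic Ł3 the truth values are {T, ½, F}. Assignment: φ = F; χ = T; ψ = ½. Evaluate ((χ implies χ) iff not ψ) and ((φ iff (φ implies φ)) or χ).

½

χ implies χ = T implies T = T
not ψ = not ½ = ½
(χ implies χ) iff not ψ = T iff ½ = ½  [1 − |1−½|]
φ implies φ = F implies F = T
φ iff (φ implies φ) = F iff T = F
(φ iff (φ implies φ)) or χ = F or T = T
((χ implies χ) iff not ψ) and ((φ iff (φ implies φ)) or χ) = ½ and T = ½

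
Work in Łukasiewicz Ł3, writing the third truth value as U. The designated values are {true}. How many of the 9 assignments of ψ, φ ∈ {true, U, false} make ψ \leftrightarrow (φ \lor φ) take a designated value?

Designated under: (ψ=true, φ=true); (ψ=U, φ=U); (ψ=false, φ=false).

3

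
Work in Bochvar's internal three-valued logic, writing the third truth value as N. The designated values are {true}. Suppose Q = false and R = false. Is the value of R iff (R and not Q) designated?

not Q = not false = true
R and not Q = false and true = false
R iff (R and not Q) = false iff false = true
true ∈ {true}.

Yes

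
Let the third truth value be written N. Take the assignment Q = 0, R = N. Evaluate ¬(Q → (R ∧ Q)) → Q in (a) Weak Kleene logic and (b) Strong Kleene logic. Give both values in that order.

N; 1

In Weak Kleene logic: R ∧ Q = N ∧ 0 = N
Q → (R ∧ Q) = 0 → N = N  [any arg is the third value ⇒ result is the third value]
¬(Q → (R ∧ Q)) = ¬N = N
¬(Q → (R ∧ Q)) → Q = N → 0 = N
In Strong Kleene logic: R ∧ Q = N ∧ 0 = 0
Q → (R ∧ Q) = 0 → 0 = 1
¬(Q → (R ∧ Q)) = ¬1 = 0
¬(Q → (R ∧ Q)) → Q = 0 → 0 = 1
They differ because Weak Kleene logic and Strong Kleene logic treat N differently under the binary connectives.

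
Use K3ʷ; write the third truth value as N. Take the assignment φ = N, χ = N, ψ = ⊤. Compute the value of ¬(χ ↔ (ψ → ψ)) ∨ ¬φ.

ψ → ψ = ⊤ → ⊤ = ⊤
χ ↔ (ψ → ψ) = N ↔ ⊤ = N
¬(χ ↔ (ψ → ψ)) = ¬N = N
¬φ = ¬N = N
¬(χ ↔ (ψ → ψ)) ∨ ¬φ = N ∨ N = N

N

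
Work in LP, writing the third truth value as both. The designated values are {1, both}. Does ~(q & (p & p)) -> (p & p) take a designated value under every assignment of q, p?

Countermodel: q=1, p=0 gives 0, which is not designated.

No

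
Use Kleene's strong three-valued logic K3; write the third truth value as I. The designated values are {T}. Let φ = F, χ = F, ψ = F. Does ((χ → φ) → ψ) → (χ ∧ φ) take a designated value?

χ → φ = F → F = T
(χ → φ) → ψ = T → F = F
χ ∧ φ = F ∧ F = F
((χ → φ) → ψ) → (χ ∧ φ) = F → F = T
T ∈ {T}.

Yes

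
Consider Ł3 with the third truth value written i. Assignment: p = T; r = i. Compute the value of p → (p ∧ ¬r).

i

¬r = ¬i = i
p ∧ ¬r = T ∧ i = i
p → (p ∧ ¬r) = T → i = i  [min(1, 1−1+½)]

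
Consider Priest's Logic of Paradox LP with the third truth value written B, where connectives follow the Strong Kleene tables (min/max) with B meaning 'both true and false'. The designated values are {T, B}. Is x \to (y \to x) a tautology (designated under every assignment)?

Every assignment of x, y over {T, B, F} gives a value in {T, B}.
In particular, with x=B, y=B: x \to (y \to x) = B.

Yes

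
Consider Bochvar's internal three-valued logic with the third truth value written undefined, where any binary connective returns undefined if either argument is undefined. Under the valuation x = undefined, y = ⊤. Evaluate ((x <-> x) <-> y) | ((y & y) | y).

x <-> x = undefined <-> undefined = undefined
(x <-> x) <-> y = undefined <-> ⊤ = undefined
y & y = ⊤ & ⊤ = ⊤
(y & y) | y = ⊤ | ⊤ = ⊤
((x <-> x) <-> y) | ((y & y) | y) = undefined | ⊤ = undefined

undefined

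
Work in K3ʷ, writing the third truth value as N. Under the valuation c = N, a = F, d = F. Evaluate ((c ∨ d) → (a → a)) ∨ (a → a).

c ∨ d = N ∨ F = N
a → a = F → F = T
(c ∨ d) → (a → a) = N → T = N
a → a = F → F = T
((c ∨ d) → (a → a)) ∨ (a → a) = N ∨ T = N

N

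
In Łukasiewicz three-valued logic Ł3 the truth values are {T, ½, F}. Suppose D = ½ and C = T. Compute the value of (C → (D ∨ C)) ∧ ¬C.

F

D ∨ C = ½ ∨ T = T
C → (D ∨ C) = T → T = T
¬C = ¬T = F
(C → (D ∨ C)) ∧ ¬C = T ∧ F = F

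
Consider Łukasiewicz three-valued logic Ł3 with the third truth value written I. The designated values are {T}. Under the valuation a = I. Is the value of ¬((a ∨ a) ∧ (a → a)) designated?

a ∨ a = I ∨ I = I
a → a = I → I = T  [min(1, 1−½+½)]
(a ∨ a) ∧ (a → a) = I ∧ T = I
¬((a ∨ a) ∧ (a → a)) = ¬I = I
I ∉ {T}.

No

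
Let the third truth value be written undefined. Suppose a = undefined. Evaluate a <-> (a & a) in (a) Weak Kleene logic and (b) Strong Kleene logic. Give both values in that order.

undefined; undefined

In Weak Kleene logic: a & a = undefined & undefined = undefined
a <-> (a & a) = undefined <-> undefined = undefined
In Strong Kleene logic: a & a = undefined & undefined = undefined
a <-> (a & a) = undefined <-> undefined = undefined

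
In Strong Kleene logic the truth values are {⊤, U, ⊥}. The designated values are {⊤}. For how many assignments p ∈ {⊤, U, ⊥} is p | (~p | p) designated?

p=⊤: ⊤ ✓
p=U: U ·
p=⊥: ⊤ ✓

2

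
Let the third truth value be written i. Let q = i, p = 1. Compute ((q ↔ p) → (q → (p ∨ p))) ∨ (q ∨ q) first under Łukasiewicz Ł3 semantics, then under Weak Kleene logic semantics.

1; i

In Łukasiewicz Ł3: q ↔ p = i ↔ 1 = i
p ∨ p = 1 ∨ 1 = 1
q → (p ∨ p) = i → 1 = 1
(q ↔ p) → (q → (p ∨ p)) = i → 1 = 1
q ∨ q = i ∨ i = i
((q ↔ p) → (q → (p ∨ p))) ∨ (q ∨ q) = 1 ∨ i = 1
In Weak Kleene logic: q ↔ p = i ↔ 1 = i
p ∨ p = 1 ∨ 1 = 1
q → (p ∨ p) = i → 1 = i  [any arg is the third value ⇒ result is the third value]
(q ↔ p) → (q → (p ∨ p)) = i → i = i
q ∨ q = i ∨ i = i
((q ↔ p) → (q → (p ∨ p))) ∨ (q ∨ q) = i ∨ i = i
They differ because Łukasiewicz Ł3 and Weak Kleene logic treat i differently under the binary connectives.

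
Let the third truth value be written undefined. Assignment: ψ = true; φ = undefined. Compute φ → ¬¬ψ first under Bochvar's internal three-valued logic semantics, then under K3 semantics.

undefined; true

In Bochvar's internal three-valued logic: ¬ψ = ¬true = false
¬¬ψ = ¬false = true
φ → ¬¬ψ = undefined → true = undefined  [any arg is the third value ⇒ result is the third value]
In K3: ¬ψ = ¬true = false
¬¬ψ = ¬false = true
φ → ¬¬ψ = undefined → true = true
They differ because Bochvar's internal three-valued logic and K3 treat undefined differently under the binary connectives.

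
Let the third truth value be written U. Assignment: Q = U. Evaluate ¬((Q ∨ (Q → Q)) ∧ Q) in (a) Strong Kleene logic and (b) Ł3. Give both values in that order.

U; U

In Strong Kleene logic: Q → Q = U → U = U  [¬U ∨ U]
Q ∨ (Q → Q) = U ∨ U = U
(Q ∨ (Q → Q)) ∧ Q = U ∧ U = U
¬((Q ∨ (Q → Q)) ∧ Q) = ¬U = U
In Ł3: Q → Q = U → U = True  [min(1, 1−½+½)]
Q ∨ (Q → Q) = U ∨ True = True
(Q ∨ (Q → Q)) ∧ Q = True ∧ U = U
¬((Q ∨ (Q → Q)) ∧ Q) = ¬U = U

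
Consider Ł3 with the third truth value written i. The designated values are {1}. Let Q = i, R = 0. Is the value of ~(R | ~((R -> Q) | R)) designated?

Yes

R -> Q = 0 -> i = 1  [min(1, 1−0+½)]
(R -> Q) | R = 1 | 0 = 1
~((R -> Q) | R) = ~1 = 0
R | ~((R -> Q) | R) = 0 | 0 = 0
~(R | ~((R -> Q) | R)) = ~0 = 1
1 ∈ {1}.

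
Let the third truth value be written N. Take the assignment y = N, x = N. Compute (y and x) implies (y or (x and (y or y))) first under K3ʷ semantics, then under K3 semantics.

In K3ʷ: y and x = N and N = N
y or y = N or N = N
x and (y or y) = N and N = N
y or (x and (y or y)) = N or N = N
(y and x) implies (y or (x and (y or y))) = N implies N = N  [any arg is the third value ⇒ result is the third value]
In K3: y and x = N and N = N
y or y = N or N = N
x and (y or y) = N and N = N
y or (x and (y or y)) = N or N = N
(y and x) implies (y or (x and (y or y))) = N implies N = N  [not N or N]

N; N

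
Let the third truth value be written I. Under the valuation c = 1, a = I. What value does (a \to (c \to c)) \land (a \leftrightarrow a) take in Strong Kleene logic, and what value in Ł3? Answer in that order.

I; 1

In Strong Kleene logic: c \to c = 1 \to 1 = 1
a \to (c \to c) = I \to 1 = 1  [\lnot I \lor 1]
a \leftrightarrow a = I \leftrightarrow I = I
(a \to (c \to c)) \land (a \leftrightarrow a) = 1 \land I = I
In Ł3: c \to c = 1 \to 1 = 1
a \to (c \to c) = I \to 1 = 1  [min(1, 1−½+1)]
a \leftrightarrow a = I \leftrightarrow I = 1
(a \to (c \to c)) \land (a \leftrightarrow a) = 1 \land 1 = 1
They differ because Strong Kleene logic and Ł3 treat I differently under implication.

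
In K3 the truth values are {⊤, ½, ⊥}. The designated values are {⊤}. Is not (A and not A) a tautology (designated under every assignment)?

No

Countermodel: A=½ gives ½, which is not designated.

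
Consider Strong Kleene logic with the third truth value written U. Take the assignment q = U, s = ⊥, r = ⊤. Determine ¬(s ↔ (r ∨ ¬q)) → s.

¬q = ¬U = U
r ∨ ¬q = ⊤ ∨ U = ⊤
s ↔ (r ∨ ¬q) = ⊥ ↔ ⊤ = ⊥
¬(s ↔ (r ∨ ¬q)) = ¬⊥ = ⊤
¬(s ↔ (r ∨ ¬q)) → s = ⊤ → ⊥ = ⊥

⊥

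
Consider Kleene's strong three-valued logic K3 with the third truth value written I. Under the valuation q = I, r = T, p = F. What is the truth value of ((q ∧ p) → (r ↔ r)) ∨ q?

q ∧ p = I ∧ F = F
r ↔ r = T ↔ T = T
(q ∧ p) → (r ↔ r) = F → T = T
((q ∧ p) → (r ↔ r)) ∨ q = T ∨ I = T

T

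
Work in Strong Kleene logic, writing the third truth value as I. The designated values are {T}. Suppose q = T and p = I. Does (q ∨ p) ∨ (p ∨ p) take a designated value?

Yes

q ∨ p = T ∨ I = T
p ∨ p = I ∨ I = I
(q ∨ p) ∨ (p ∨ p) = T ∨ I = T
T ∈ {T}.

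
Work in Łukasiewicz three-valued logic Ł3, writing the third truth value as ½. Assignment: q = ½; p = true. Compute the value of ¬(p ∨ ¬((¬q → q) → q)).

¬q = ¬½ = ½
¬q → q = ½ → ½ = true  [min(1, 1−½+½)]
(¬q → q) → q = true → ½ = ½
¬((¬q → q) → q) = ¬½ = ½
p ∨ ¬((¬q → q) → q) = true ∨ ½ = true
¬(p ∨ ¬((¬q → q) → q)) = ¬true = false

false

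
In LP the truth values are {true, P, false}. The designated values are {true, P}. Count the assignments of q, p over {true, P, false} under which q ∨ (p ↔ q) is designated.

8

Of the 9 assignments, 8 give a value in {true, P}.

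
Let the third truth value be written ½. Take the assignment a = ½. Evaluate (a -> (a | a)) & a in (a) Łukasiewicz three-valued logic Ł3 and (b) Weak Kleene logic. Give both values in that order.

In Łukasiewicz three-valued logic Ł3: a | a = ½ | ½ = ½
a -> (a | a) = ½ -> ½ = T
(a -> (a | a)) & a = T & ½ = ½
In Weak Kleene logic: a | a = ½ | ½ = ½
a -> (a | a) = ½ -> ½ = ½  [any arg is the third value ⇒ result is the third value]
(a -> (a | a)) & a = ½ & ½ = ½

½; ½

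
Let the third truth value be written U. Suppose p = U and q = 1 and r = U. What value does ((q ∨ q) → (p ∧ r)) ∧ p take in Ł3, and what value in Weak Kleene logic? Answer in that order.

In Ł3: q ∨ q = 1 ∨ 1 = 1
p ∧ r = U ∧ U = U
(q ∨ q) → (p ∧ r) = 1 → U = U
((q ∨ q) → (p ∧ r)) ∧ p = U ∧ U = U
In Weak Kleene logic: q ∨ q = 1 ∨ 1 = 1
p ∧ r = U ∧ U = U
(q ∨ q) → (p ∧ r) = 1 → U = U  [any arg is the third value ⇒ result is the third value]
((q ∨ q) → (p ∧ r)) ∧ p = U ∧ U = U

U; U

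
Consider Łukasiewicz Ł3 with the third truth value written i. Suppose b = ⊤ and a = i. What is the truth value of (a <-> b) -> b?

⊤

a <-> b = i <-> ⊤ = i  [1 − |½−1|]
(a <-> b) -> b = i -> ⊤ = ⊤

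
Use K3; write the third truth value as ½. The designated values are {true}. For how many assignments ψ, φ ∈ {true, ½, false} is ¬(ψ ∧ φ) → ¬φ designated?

4

Designated under: (ψ=true, φ=true); (ψ=true, φ=false); (ψ=½, φ=false); (ψ=false, φ=false).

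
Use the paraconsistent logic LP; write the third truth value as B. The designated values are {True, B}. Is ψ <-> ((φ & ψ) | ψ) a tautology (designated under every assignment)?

Yes

Every assignment of ψ, φ over {True, B, False} gives a value in {True, B}.
In particular, with ψ=B, φ=B: ψ <-> ((φ & ψ) | ψ) = B.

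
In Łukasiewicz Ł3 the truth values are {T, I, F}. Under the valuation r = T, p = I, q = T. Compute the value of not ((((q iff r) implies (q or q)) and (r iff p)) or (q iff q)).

q iff r = T iff T = T
q or q = T or T = T
(q iff r) implies (q or q) = T implies T = T
r iff p = T iff I = I  [1 − |1−½|]
((q iff r) implies (q or q)) and (r iff p) = T and I = I
q iff q = T iff T = T
(((q iff r) implies (q or q)) and (r iff p)) or (q iff q) = I or T = T
not ((((q iff r) implies (q or q)) and (r iff p)) or (q iff q)) = not T = F

F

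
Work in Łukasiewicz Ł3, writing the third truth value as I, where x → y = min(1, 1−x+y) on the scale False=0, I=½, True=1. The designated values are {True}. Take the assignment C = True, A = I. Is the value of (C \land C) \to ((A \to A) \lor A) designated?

C \land C = True \land True = True
A \to A = I \to I = True  [min(1, 1−½+½)]
(A \to A) \lor A = True \lor I = True
(C \land C) \to ((A \to A) \lor A) = True \to True = True
True ∈ {True}.

Yes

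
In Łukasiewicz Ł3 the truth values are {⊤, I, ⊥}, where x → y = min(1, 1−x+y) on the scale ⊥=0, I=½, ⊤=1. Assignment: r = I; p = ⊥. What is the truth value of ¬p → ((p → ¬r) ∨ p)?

¬p = ¬⊥ = ⊤
¬r = ¬I = I
p → ¬r = ⊥ → I = ⊤  [min(1, 1−0+½)]
(p → ¬r) ∨ p = ⊤ ∨ ⊥ = ⊤
¬p → ((p → ¬r) ∨ p) = ⊤ → ⊤ = ⊤

⊤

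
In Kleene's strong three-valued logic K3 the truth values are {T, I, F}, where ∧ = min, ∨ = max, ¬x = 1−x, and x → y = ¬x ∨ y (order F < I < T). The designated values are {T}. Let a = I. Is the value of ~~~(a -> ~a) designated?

~a = ~I = I
a -> ~a = I -> I = I
~(a -> ~a) = ~I = I
~~(a -> ~a) = ~I = I
~~~(a -> ~a) = ~I = I
I ∉ {T}.

No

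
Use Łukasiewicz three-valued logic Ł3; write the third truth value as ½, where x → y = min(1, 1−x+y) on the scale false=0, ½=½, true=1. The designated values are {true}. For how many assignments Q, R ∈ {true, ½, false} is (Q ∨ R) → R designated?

6

Of the 9 assignments, 6 give a value in {true}.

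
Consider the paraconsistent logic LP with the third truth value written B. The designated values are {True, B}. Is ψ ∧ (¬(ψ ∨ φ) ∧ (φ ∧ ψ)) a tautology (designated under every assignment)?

Countermodel: ψ=True, φ=True gives False, which is not designated.

No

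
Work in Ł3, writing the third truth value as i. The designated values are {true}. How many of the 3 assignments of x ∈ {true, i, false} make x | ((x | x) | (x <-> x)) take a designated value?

3

x=true: true ✓
x=i: true ✓
x=false: true ✓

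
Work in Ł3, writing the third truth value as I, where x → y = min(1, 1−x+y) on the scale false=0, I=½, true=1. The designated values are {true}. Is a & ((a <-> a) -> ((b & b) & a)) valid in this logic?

No

Countermodel: a=true, b=I gives I, which is not designated.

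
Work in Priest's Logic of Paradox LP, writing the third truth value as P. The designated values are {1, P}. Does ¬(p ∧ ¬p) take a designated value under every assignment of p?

Yes

Every assignment of p over {1, P, 0} gives a value in {1, P}.
In particular, with p=P: ¬(p ∧ ¬p) = P.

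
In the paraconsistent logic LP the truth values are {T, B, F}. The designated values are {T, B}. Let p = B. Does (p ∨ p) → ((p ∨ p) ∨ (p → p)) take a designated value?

Yes

p ∨ p = B ∨ B = B
p ∨ p = B ∨ B = B
p → p = B → B = B  [¬B ∨ B]
(p ∨ p) ∨ (p → p) = B ∨ B = B
(p ∨ p) → ((p ∨ p) ∨ (p → p)) = B → B = B
B ∈ {T, B}.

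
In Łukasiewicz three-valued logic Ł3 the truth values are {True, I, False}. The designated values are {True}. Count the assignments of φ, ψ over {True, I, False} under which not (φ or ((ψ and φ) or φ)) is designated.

3

Designated under: (φ=False, ψ=True); (φ=False, ψ=I); (φ=False, ψ=False).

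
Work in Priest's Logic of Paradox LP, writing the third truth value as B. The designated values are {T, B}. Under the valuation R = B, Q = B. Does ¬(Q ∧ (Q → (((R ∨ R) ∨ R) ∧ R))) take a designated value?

R ∨ R = B ∨ B = B
(R ∨ R) ∨ R = B ∨ B = B
((R ∨ R) ∨ R) ∧ R = B ∧ B = B
Q → (((R ∨ R) ∨ R) ∧ R) = B → B = B  [¬B ∨ B]
Q ∧ (Q → (((R ∨ R) ∨ R) ∧ R)) = B ∧ B = B
¬(Q ∧ (Q → (((R ∨ R) ∨ R) ∧ R))) = ¬B = B
B ∈ {T, B}.

Yes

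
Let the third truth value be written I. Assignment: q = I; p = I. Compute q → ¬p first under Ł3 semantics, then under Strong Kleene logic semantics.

In Ł3: ¬p = ¬I = I
q → ¬p = I → I = true  [min(1, 1−½+½)]
In Strong Kleene logic: ¬p = ¬I = I
q → ¬p = I → I = I  [¬I ∨ I]
They differ because Ł3 and Strong Kleene logic treat I differently under implication.

true; I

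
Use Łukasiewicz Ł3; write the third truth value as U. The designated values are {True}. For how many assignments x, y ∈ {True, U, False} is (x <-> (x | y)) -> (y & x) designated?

3

Designated under: (x=True, y=True); (x=U, y=True); (x=False, y=True).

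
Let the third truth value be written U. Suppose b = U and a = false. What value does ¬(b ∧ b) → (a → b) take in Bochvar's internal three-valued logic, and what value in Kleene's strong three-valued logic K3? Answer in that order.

U; true

In Bochvar's internal three-valued logic: b ∧ b = U ∧ U = U
¬(b ∧ b) = ¬U = U
a → b = false → U = U
¬(b ∧ b) → (a → b) = U → U = U
In Kleene's strong three-valued logic K3: b ∧ b = U ∧ U = U
¬(b ∧ b) = ¬U = U
a → b = false → U = true  [¬false ∨ U]
¬(b ∧ b) → (a → b) = U → true = true
They differ because Bochvar's internal three-valued logic and Kleene's strong three-valued logic K3 treat U differently under the binary connectives.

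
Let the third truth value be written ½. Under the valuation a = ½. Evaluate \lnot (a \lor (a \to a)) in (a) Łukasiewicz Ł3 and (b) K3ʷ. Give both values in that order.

In Łukasiewicz Ł3: a \to a = ½ \to ½ = ⊤  [min(1, 1−½+½)]
a \lor (a \to a) = ½ \lor ⊤ = ⊤
\lnot (a \lor (a \to a)) = \lnot ⊤ = ⊥
In K3ʷ: a \to a = ½ \to ½ = ½  [any arg is the third value ⇒ result is the third value]
a \lor (a \to a) = ½ \lor ½ = ½
\lnot (a \lor (a \to a)) = \lnot ½ = ½
They differ because Łukasiewicz Ł3 and K3ʷ treat ½ differently under the binary connectives.

⊥; ½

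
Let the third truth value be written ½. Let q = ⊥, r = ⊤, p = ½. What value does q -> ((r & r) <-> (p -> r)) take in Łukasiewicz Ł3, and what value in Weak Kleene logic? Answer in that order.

In Łukasiewicz Ł3: r & r = ⊤ & ⊤ = ⊤
p -> r = ½ -> ⊤ = ⊤  [min(1, 1−½+1)]
(r & r) <-> (p -> r) = ⊤ <-> ⊤ = ⊤
q -> ((r & r) <-> (p -> r)) = ⊥ -> ⊤ = ⊤
In Weak Kleene logic: r & r = ⊤ & ⊤ = ⊤
p -> r = ½ -> ⊤ = ½  [any arg is the third value ⇒ result is the third value]
(r & r) <-> (p -> r) = ⊤ <-> ½ = ½
q -> ((r & r) <-> (p -> r)) = ⊥ -> ½ = ½
They differ because Łukasiewicz Ł3 and Weak Kleene logic treat ½ differently under the binary connectives.

⊤; ½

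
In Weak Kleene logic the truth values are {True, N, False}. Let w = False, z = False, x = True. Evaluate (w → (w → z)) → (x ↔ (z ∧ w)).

False

w → z = False → False = True
w → (w → z) = False → True = True
z ∧ w = False ∧ False = False
x ↔ (z ∧ w) = True ↔ False = False
(w → (w → z)) → (x ↔ (z ∧ w)) = True → False = False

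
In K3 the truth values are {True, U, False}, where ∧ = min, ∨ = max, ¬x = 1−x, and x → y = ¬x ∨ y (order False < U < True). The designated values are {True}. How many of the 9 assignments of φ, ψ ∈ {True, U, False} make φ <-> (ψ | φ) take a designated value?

Designated under: (φ=True, ψ=True); (φ=True, ψ=U); (φ=True, ψ=False); (φ=False, ψ=False).

4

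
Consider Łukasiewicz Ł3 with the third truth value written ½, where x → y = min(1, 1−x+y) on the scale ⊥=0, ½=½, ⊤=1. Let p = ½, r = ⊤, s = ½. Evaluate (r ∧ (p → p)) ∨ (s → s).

p → p = ½ → ½ = ⊤
r ∧ (p → p) = ⊤ ∧ ⊤ = ⊤
s → s = ½ → ½ = ⊤
(r ∧ (p → p)) ∨ (s → s) = ⊤ ∨ ⊤ = ⊤

⊤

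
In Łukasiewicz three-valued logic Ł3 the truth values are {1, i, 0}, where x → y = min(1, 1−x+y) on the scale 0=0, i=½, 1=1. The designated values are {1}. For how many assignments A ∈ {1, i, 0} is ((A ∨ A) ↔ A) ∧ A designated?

A=1: 1 ✓
A=i: i ·
A=0: 0 ·

1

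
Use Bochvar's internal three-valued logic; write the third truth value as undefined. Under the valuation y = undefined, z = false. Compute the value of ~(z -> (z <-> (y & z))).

undefined

y & z = undefined & false = undefined
z <-> (y & z) = false <-> undefined = undefined
z -> (z <-> (y & z)) = false -> undefined = undefined  [any arg is the third value ⇒ result is the third value]
~(z -> (z <-> (y & z))) = ~undefined = undefined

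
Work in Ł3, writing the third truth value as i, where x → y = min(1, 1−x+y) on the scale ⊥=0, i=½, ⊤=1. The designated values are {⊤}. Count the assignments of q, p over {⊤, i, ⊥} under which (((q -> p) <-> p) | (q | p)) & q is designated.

3

Designated under: (q=⊤, p=⊤); (q=⊤, p=i); (q=⊤, p=⊥).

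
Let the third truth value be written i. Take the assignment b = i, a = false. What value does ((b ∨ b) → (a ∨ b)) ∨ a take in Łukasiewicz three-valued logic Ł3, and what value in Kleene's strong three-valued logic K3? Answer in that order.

true; i

In Łukasiewicz three-valued logic Ł3: b ∨ b = i ∨ i = i
a ∨ b = false ∨ i = i
(b ∨ b) → (a ∨ b) = i → i = true  [min(1, 1−½+½)]
((b ∨ b) → (a ∨ b)) ∨ a = true ∨ false = true
In Kleene's strong three-valued logic K3: b ∨ b = i ∨ i = i
a ∨ b = false ∨ i = i
(b ∨ b) → (a ∨ b) = i → i = i  [¬i ∨ i]
((b ∨ b) → (a ∨ b)) ∨ a = i ∨ false = i
They differ because Łukasiewicz three-valued logic Ł3 and Kleene's strong three-valued logic K3 treat i differently under implication.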